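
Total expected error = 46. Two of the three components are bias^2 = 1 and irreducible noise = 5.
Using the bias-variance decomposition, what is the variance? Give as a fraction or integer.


Total error = bias^2 + variance + irreducible noise. So variance = 46 - 1 - 5 = 40.

40


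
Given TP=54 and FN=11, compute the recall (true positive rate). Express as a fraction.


Recall = TP / (TP + FN) = 54 / 65 = 54/65.

54/65


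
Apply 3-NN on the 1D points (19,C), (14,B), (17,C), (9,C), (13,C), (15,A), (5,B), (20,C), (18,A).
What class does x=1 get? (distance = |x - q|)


Distances: |19-1|=18, |14-1|=13, |17-1|=16, |9-1|=8, |13-1|=12, |15-1|=14, |5-1|=4, |20-1|=19, |18-1|=17. 3 nearest: (5,B), (9,C), (13,C). Counts: {'B': 1, 'C': 2}. Majority class: C.

C


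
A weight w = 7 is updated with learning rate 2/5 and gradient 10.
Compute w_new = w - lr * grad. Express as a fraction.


w_new = 7 - 2/5 * 10 = 7 - 4 = 3.

3


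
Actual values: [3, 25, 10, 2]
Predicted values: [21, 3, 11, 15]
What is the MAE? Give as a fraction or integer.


MAE = (1/4) * (|3-21|=18 + |25-3|=22 + |10-11|=1 + |2-15|=13). Sum = 54. MAE = 27/2.

27/2


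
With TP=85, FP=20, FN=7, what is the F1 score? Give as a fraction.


Precision = 85/105 = 17/21. Recall = 85/92 = 85/92. F1 = 2*P*R/(P+R) = 170/197.

170/197


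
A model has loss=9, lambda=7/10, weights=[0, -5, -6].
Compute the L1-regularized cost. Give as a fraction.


L1 norm = sum(|w|) = 11. J = 9 + 7/10 * 11 = 167/10.

167/10


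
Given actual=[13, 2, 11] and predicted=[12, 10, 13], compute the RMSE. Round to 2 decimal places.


MSE = 23.0000. RMSE = sqrt(23.0000) = 4.80.

4.80


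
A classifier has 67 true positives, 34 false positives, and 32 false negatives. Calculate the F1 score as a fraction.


Precision = 67/101 = 67/101. Recall = 67/99 = 67/99. F1 = 2*P*R/(P+R) = 67/100.

67/100


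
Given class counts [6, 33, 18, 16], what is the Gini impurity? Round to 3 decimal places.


Total = 73. Proportions: 6/73, 33/73, 18/73, 16/73. sum(p_i^2) = 0.3199. Gini = 1 - 0.3199 = 0.6801, which rounds to 0.680.

0.680


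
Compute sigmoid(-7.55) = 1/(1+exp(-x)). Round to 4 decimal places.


sigma(-7.55) = 1/(1+e^(7.55)) = 1/(1+1900.742731) = 1/1901.742731 = 0.0005.

0.0005


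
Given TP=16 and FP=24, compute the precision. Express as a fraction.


Precision = TP / (TP + FP) = 16 / 40 = 2/5.

2/5


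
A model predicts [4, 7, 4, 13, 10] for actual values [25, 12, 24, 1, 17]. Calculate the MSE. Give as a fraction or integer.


MSE = (1/5) * ((25-4)^2=441 + (12-7)^2=25 + (24-4)^2=400 + (1-13)^2=144 + (17-10)^2=49). Sum = 1059. MSE = 1059/5.

1059/5


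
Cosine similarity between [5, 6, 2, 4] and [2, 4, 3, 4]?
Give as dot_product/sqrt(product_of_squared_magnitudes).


dot = 56. |a|^2 = 81, |b|^2 = 45. cos = 56/sqrt(3645).

56/sqrt(3645)


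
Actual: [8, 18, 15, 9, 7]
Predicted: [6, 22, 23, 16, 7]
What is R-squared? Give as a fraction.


Mean(y) = 57/5. SS_res = 133. SS_tot = 466/5. R^2 = 1 - 133/(466/5) = -199/466.

-199/466


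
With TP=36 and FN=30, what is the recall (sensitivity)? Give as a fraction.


Recall = TP / (TP + FN) = 36 / 66 = 6/11.

6/11


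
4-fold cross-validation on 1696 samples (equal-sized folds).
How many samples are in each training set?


Each validation fold has 1696/4 = 424 samples. Training set = 1696 - 424 = 1272.

1272


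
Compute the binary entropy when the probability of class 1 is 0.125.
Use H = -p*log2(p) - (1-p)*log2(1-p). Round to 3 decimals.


H = -0.125*log2(0.125) - 0.875*log2(0.875) = 0.544.

0.544


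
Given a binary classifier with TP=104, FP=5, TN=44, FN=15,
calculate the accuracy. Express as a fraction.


Accuracy = (TP + TN) / (TP + TN + FP + FN) = (104 + 44) / 168 = 37/42.

37/42


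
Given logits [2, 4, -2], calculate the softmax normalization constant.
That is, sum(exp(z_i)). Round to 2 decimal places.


Denom = e^2=7.3891 + e^4=54.5982 + e^-2=0.1353. Sum = 62.1226, which rounds to 62.12.

62.12


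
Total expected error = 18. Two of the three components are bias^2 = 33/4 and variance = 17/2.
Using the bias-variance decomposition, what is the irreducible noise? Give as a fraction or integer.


Total error = bias^2 + variance + irreducible noise. So irreducible noise = 18 - 33/4 - 17/2 = 5/4.

5/4


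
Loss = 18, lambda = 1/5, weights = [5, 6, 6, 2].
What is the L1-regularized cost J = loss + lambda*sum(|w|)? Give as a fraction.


L1 norm = sum(|w|) = 19. J = 18 + 1/5 * 19 = 109/5.

109/5


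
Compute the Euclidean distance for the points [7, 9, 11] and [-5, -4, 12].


d = sqrt(sum of squared differences). (7--5)^2=144, (9--4)^2=169, (11-12)^2=1. Sum = 314.

sqrt(314)


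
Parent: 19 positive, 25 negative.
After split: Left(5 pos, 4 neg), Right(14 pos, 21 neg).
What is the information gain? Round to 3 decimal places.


H(parent) = 0.9865. H(left) = 0.9911, H(right) = 0.9710. Weighted = (9/44)*0.9911 + (35/44)*0.9710 = 0.9751. IG = 0.9865 - 0.9751 = 0.0114, which rounds to 0.011.

0.011


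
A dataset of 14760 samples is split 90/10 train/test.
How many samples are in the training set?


Test set = 14760 * 10% = 1476. Training set = 14760 - 1476 = 13284.

13284


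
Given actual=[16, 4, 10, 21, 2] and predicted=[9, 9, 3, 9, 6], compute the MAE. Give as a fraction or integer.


MAE = (1/5) * (|16-9|=7 + |4-9|=5 + |10-3|=7 + |21-9|=12 + |2-6|=4). Sum = 35. MAE = 7.

7


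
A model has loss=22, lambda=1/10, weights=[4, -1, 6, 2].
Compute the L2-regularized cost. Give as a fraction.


L2 sq norm = sum(w^2) = 57. J = 22 + 1/10 * 57 = 277/10.

277/10


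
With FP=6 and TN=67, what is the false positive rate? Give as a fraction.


FPR = FP / (FP + TN) = 6 / 73 = 6/73.

6/73


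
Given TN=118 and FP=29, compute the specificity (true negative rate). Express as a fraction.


Specificity = TN / (TN + FP) = 118 / 147 = 118/147.

118/147


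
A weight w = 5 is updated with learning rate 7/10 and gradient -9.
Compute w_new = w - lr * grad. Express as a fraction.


w_new = 5 - 7/10 * -9 = 5 - -63/10 = 113/10.

113/10


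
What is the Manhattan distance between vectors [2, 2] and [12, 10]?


d = sum of absolute differences: |2-12|=10 + |2-10|=8 = 18.

18


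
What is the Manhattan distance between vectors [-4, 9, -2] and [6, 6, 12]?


d = sum of absolute differences: |-4-6|=10 + |9-6|=3 + |-2-12|=14 = 27.

27


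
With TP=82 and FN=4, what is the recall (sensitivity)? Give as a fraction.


Recall = TP / (TP + FN) = 82 / 86 = 41/43.

41/43


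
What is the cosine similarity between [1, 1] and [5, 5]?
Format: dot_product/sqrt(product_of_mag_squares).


dot = 10. |a|^2 = 2, |b|^2 = 50. cos = 10/sqrt(100).

10/sqrt(100)


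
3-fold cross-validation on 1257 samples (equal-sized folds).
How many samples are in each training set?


Each validation fold has 1257/3 = 419 samples. Training set = 1257 - 419 = 838.

838


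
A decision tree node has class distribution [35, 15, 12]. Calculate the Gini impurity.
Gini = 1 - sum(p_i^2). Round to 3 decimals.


Total = 62. Proportions: 35/62, 15/62, 12/62. sum(p_i^2) = 0.4147. Gini = 1 - 0.4147 = 0.5853, which rounds to 0.585.

0.585


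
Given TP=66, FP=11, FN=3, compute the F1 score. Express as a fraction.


Precision = 66/77 = 6/7. Recall = 66/69 = 22/23. F1 = 2*P*R/(P+R) = 66/73.

66/73


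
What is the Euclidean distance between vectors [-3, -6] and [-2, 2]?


d = sqrt(sum of squared differences). (-3--2)^2=1, (-6-2)^2=64. Sum = 65.

sqrt(65)


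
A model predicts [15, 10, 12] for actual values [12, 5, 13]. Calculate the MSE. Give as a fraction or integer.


MSE = (1/3) * ((12-15)^2=9 + (5-10)^2=25 + (13-12)^2=1). Sum = 35. MSE = 35/3.

35/3


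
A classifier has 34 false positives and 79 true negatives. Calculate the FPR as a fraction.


FPR = FP / (FP + TN) = 34 / 113 = 34/113.

34/113


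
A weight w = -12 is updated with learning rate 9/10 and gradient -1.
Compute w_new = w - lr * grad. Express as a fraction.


w_new = -12 - 9/10 * -1 = -12 - -9/10 = -111/10.

-111/10


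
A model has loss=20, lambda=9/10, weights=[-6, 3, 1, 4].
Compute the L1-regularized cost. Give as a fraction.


L1 norm = sum(|w|) = 14. J = 20 + 9/10 * 14 = 163/5.

163/5


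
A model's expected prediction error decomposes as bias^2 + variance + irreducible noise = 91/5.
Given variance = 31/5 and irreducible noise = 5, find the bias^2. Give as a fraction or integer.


Total error = bias^2 + variance + irreducible noise. So bias^2 = 91/5 - 31/5 - 5 = 7.

7


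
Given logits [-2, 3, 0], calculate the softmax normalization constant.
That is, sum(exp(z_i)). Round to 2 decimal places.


Denom = e^-2=0.1353 + e^3=20.0855 + e^0=1.0000. Sum = 21.2208, which rounds to 21.22.

21.22


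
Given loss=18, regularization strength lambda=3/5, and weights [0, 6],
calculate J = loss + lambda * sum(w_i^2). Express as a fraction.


L2 sq norm = sum(w^2) = 36. J = 18 + 3/5 * 36 = 198/5.

198/5


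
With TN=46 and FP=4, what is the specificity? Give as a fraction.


Specificity = TN / (TN + FP) = 46 / 50 = 23/25.

23/25


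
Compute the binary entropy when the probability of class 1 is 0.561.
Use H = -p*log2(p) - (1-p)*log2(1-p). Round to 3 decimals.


H = -0.561*log2(0.561) - 0.439*log2(0.439) = 0.989.

0.989


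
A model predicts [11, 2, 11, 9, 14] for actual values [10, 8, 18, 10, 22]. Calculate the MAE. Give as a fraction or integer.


MAE = (1/5) * (|10-11|=1 + |8-2|=6 + |18-11|=7 + |10-9|=1 + |22-14|=8). Sum = 23. MAE = 23/5.

23/5


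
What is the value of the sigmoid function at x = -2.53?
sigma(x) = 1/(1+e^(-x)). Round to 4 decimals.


sigma(-2.53) = 1/(1+e^(2.53)) = 1/(1+12.553506) = 1/13.553506 = 0.0738.

0.0738


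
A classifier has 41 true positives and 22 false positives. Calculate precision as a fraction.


Precision = TP / (TP + FP) = 41 / 63 = 41/63.

41/63


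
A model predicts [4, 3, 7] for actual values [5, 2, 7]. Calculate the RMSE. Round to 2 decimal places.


MSE = 0.6667. RMSE = sqrt(0.6667) = 0.82.

0.82


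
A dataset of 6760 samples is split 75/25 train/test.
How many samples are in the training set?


Test set = 6760 * 25% = 1690. Training set = 6760 - 1690 = 5070.

5070


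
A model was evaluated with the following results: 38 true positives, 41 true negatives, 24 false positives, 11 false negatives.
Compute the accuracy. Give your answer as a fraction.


Accuracy = (TP + TN) / (TP + TN + FP + FN) = (38 + 41) / 114 = 79/114.

79/114


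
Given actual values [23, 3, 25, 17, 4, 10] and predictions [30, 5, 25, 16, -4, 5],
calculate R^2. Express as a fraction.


Mean(y) = 41/3. SS_res = 143. SS_tot = 1342/3. R^2 = 1 - 143/(1342/3) = 83/122.

83/122


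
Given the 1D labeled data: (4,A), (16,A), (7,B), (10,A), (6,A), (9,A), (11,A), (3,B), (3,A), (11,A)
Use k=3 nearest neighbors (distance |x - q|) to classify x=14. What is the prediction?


Distances: |4-14|=10, |16-14|=2, |7-14|=7, |10-14|=4, |6-14|=8, |9-14|=5, |11-14|=3, |3-14|=11, |3-14|=11, |11-14|=3. 3 nearest: (16,A), (11,A), (11,A). Counts: {'A': 3}. Majority class: A.

A


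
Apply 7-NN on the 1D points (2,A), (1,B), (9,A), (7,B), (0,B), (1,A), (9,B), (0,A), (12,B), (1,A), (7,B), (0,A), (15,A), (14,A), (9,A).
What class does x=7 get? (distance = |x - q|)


Distances: |2-7|=5, |1-7|=6, |9-7|=2, |7-7|=0, |0-7|=7, |1-7|=6, |9-7|=2, |0-7|=7, |12-7|=5, |1-7|=6, |7-7|=0, |0-7|=7, |15-7|=8, |14-7|=7, |9-7|=2. 7 nearest: (7,B), (7,B), (9,A), (9,A), (9,B), (2,A), (12,B). Counts: {'B': 4, 'A': 3}. Majority class: B.

B


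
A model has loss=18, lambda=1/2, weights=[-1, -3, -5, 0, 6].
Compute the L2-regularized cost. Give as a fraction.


L2 sq norm = sum(w^2) = 71. J = 18 + 1/2 * 71 = 107/2.

107/2


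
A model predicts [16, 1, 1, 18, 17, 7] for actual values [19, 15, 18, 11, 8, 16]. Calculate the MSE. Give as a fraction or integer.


MSE = (1/6) * ((19-16)^2=9 + (15-1)^2=196 + (18-1)^2=289 + (11-18)^2=49 + (8-17)^2=81 + (16-7)^2=81). Sum = 705. MSE = 235/2.

235/2


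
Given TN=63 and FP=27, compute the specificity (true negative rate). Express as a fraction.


Specificity = TN / (TN + FP) = 63 / 90 = 7/10.

7/10


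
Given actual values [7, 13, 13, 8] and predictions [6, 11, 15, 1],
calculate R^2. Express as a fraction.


Mean(y) = 41/4. SS_res = 58. SS_tot = 123/4. R^2 = 1 - 58/(123/4) = -109/123.

-109/123


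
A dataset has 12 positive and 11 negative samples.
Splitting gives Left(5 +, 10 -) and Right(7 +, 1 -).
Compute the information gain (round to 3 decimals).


H(parent) = 0.9986. H(left) = 0.9183, H(right) = 0.5436. Weighted = (15/23)*0.9183 + (8/23)*0.5436 = 0.7880. IG = 0.9986 - 0.7880 = 0.2106, which rounds to 0.211.

0.211


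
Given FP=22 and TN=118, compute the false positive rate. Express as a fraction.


FPR = FP / (FP + TN) = 22 / 140 = 11/70.

11/70


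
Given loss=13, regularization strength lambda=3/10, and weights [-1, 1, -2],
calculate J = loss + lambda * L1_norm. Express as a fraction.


L1 norm = sum(|w|) = 4. J = 13 + 3/10 * 4 = 71/5.

71/5


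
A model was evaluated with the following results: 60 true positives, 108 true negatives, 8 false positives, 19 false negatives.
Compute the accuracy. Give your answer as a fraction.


Accuracy = (TP + TN) / (TP + TN + FP + FN) = (60 + 108) / 195 = 56/65.

56/65


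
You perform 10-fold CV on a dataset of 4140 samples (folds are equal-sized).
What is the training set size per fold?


Each validation fold has 4140/10 = 414 samples. Training set = 4140 - 414 = 3726.

3726


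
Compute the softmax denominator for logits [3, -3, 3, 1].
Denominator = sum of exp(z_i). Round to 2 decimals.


Denom = e^3=20.0855 + e^-3=0.0498 + e^3=20.0855 + e^1=2.7183. Sum = 42.9391, which rounds to 42.94.

42.94


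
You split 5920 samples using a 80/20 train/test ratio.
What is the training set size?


Test set = 5920 * 20% = 1184. Training set = 5920 - 1184 = 4736.

4736


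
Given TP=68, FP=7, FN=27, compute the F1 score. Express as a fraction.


Precision = 68/75 = 68/75. Recall = 68/95 = 68/95. F1 = 2*P*R/(P+R) = 4/5.

4/5


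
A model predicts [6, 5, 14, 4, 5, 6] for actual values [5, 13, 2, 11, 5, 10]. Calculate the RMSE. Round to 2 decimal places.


MSE = 45.6667. RMSE = sqrt(45.6667) = 6.76.

6.76


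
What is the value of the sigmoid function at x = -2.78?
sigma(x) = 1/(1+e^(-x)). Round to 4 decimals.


sigma(-2.78) = 1/(1+e^(2.78)) = 1/(1+16.119021) = 1/17.119021 = 0.0584.

0.0584


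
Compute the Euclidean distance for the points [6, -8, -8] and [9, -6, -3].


d = sqrt(sum of squared differences). (6-9)^2=9, (-8--6)^2=4, (-8--3)^2=25. Sum = 38.

sqrt(38)


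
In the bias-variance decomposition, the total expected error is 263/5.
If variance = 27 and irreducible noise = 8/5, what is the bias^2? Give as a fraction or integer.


Total error = bias^2 + variance + irreducible noise. So bias^2 = 263/5 - 27 - 8/5 = 24.

24


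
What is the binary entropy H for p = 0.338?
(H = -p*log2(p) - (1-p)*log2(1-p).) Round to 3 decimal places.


H = -0.338*log2(0.338) - 0.662*log2(0.662) = 0.923.

0.923


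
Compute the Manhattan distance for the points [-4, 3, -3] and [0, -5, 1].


d = sum of absolute differences: |-4-0|=4 + |3--5|=8 + |-3-1|=4 = 16.

16


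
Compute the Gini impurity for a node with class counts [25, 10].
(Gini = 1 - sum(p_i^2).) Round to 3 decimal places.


Total = 35. Proportions: 25/35, 10/35. sum(p_i^2) = 0.5918. Gini = 1 - 0.5918 = 0.4082, which rounds to 0.408.

0.408


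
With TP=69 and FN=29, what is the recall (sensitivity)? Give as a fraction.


Recall = TP / (TP + FN) = 69 / 98 = 69/98.

69/98


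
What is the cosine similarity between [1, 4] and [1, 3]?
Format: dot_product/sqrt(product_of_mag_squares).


dot = 13. |a|^2 = 17, |b|^2 = 10. cos = 13/sqrt(170).

13/sqrt(170)


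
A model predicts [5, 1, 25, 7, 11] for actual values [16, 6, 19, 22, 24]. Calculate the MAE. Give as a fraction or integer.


MAE = (1/5) * (|16-5|=11 + |6-1|=5 + |19-25|=6 + |22-7|=15 + |24-11|=13). Sum = 50. MAE = 10.

10


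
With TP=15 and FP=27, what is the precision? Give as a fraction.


Precision = TP / (TP + FP) = 15 / 42 = 5/14.

5/14


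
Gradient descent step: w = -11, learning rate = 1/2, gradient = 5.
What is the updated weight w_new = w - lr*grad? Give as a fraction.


w_new = -11 - 1/2 * 5 = -11 - 5/2 = -27/2.

-27/2


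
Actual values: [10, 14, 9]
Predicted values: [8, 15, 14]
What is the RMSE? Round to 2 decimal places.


MSE = 10.0000. RMSE = sqrt(10.0000) = 3.16.

3.16


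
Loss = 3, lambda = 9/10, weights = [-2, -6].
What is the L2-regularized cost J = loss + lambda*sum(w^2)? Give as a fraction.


L2 sq norm = sum(w^2) = 40. J = 3 + 9/10 * 40 = 39.

39


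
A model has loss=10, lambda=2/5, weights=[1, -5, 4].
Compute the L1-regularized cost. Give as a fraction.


L1 norm = sum(|w|) = 10. J = 10 + 2/5 * 10 = 14.

14


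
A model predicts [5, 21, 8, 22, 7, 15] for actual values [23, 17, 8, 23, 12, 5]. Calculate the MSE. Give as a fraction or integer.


MSE = (1/6) * ((23-5)^2=324 + (17-21)^2=16 + (8-8)^2=0 + (23-22)^2=1 + (12-7)^2=25 + (5-15)^2=100). Sum = 466. MSE = 233/3.

233/3


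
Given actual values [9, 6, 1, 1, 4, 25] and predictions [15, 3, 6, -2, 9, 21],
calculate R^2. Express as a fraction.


Mean(y) = 23/3. SS_res = 120. SS_tot = 1222/3. R^2 = 1 - 120/(1222/3) = 431/611.

431/611


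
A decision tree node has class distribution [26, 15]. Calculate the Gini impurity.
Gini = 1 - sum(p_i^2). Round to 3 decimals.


Total = 41. Proportions: 26/41, 15/41. sum(p_i^2) = 0.5360. Gini = 1 - 0.5360 = 0.4640, which rounds to 0.464.

0.464


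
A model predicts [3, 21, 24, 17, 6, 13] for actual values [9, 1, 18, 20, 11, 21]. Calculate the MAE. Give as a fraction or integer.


MAE = (1/6) * (|9-3|=6 + |1-21|=20 + |18-24|=6 + |20-17|=3 + |11-6|=5 + |21-13|=8). Sum = 48. MAE = 8.

8


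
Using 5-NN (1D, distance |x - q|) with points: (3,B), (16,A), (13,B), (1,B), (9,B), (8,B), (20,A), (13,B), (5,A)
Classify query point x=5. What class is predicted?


Distances: |3-5|=2, |16-5|=11, |13-5|=8, |1-5|=4, |9-5|=4, |8-5|=3, |20-5|=15, |13-5|=8, |5-5|=0. 5 nearest: (5,A), (3,B), (8,B), (1,B), (9,B). Counts: {'A': 1, 'B': 4}. Majority class: B.

B


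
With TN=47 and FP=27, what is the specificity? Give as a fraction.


Specificity = TN / (TN + FP) = 47 / 74 = 47/74.

47/74


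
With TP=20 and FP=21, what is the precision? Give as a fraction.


Precision = TP / (TP + FP) = 20 / 41 = 20/41.

20/41


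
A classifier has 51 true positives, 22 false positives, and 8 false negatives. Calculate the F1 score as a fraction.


Precision = 51/73 = 51/73. Recall = 51/59 = 51/59. F1 = 2*P*R/(P+R) = 17/22.

17/22


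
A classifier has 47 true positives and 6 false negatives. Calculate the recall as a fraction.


Recall = TP / (TP + FN) = 47 / 53 = 47/53.

47/53


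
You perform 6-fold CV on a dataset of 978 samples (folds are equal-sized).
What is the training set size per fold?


Each validation fold has 978/6 = 163 samples. Training set = 978 - 163 = 815.

815


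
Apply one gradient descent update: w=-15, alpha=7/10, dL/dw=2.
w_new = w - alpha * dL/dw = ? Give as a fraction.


w_new = -15 - 7/10 * 2 = -15 - 7/5 = -82/5.

-82/5


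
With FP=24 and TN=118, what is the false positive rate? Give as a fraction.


FPR = FP / (FP + TN) = 24 / 142 = 12/71.

12/71


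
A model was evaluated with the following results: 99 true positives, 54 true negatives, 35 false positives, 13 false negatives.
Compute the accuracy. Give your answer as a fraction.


Accuracy = (TP + TN) / (TP + TN + FP + FN) = (99 + 54) / 201 = 51/67.

51/67


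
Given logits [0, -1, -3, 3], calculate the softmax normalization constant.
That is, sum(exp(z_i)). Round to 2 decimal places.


Denom = e^0=1.0000 + e^-1=0.3679 + e^-3=0.0498 + e^3=20.0855. Sum = 21.5032, which rounds to 21.50.

21.50


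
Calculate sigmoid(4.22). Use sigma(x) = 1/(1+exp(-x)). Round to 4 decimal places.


sigma(4.22) = 1/(1+e^(-4.22)) = 1/(1+0.014699) = 1/1.014699 = 0.9855.

0.9855


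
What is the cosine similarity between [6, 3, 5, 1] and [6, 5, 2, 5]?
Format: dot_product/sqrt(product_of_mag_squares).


dot = 66. |a|^2 = 71, |b|^2 = 90. cos = 66/sqrt(6390).

66/sqrt(6390)


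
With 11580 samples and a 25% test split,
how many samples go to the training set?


Test set = 11580 * 25% = 2895. Training set = 11580 - 2895 = 8685.

8685


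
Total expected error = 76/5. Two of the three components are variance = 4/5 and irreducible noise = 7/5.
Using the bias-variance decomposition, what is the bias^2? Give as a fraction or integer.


Total error = bias^2 + variance + irreducible noise. So bias^2 = 76/5 - 4/5 - 7/5 = 13.

13


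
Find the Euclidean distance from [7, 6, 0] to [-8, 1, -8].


d = sqrt(sum of squared differences). (7--8)^2=225, (6-1)^2=25, (0--8)^2=64. Sum = 314.

sqrt(314)


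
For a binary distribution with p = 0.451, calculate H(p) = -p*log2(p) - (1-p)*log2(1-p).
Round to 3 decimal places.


H = -0.451*log2(0.451) - 0.549*log2(0.549) = 0.993.

0.993


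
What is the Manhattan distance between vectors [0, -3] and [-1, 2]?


d = sum of absolute differences: |0--1|=1 + |-3-2|=5 = 6.

6


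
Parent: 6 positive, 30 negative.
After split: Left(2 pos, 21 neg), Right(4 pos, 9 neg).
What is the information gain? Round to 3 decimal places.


H(parent) = 0.6500. H(left) = 0.4262, H(right) = 0.8905. Weighted = (23/36)*0.4262 + (13/36)*0.8905 = 0.5939. IG = 0.6500 - 0.5939 = 0.0561, which rounds to 0.056.

0.056


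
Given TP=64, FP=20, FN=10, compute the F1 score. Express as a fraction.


Precision = 64/84 = 16/21. Recall = 64/74 = 32/37. F1 = 2*P*R/(P+R) = 64/79.

64/79


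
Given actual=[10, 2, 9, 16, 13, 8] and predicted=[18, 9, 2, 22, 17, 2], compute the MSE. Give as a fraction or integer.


MSE = (1/6) * ((10-18)^2=64 + (2-9)^2=49 + (9-2)^2=49 + (16-22)^2=36 + (13-17)^2=16 + (8-2)^2=36). Sum = 250. MSE = 125/3.

125/3


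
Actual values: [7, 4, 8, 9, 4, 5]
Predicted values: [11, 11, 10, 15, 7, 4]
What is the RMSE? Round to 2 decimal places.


MSE = 19.1667. RMSE = sqrt(19.1667) = 4.38.

4.38


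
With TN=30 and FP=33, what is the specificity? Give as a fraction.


Specificity = TN / (TN + FP) = 30 / 63 = 10/21.

10/21


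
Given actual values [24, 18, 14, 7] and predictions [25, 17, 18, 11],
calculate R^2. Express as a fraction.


Mean(y) = 63/4. SS_res = 34. SS_tot = 611/4. R^2 = 1 - 34/(611/4) = 475/611.

475/611


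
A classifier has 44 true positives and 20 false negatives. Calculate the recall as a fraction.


Recall = TP / (TP + FN) = 44 / 64 = 11/16.

11/16


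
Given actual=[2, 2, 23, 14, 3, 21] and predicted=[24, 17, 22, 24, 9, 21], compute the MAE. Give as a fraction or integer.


MAE = (1/6) * (|2-24|=22 + |2-17|=15 + |23-22|=1 + |14-24|=10 + |3-9|=6 + |21-21|=0). Sum = 54. MAE = 9.

9


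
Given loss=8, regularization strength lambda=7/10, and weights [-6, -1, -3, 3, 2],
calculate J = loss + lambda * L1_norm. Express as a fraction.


L1 norm = sum(|w|) = 15. J = 8 + 7/10 * 15 = 37/2.

37/2


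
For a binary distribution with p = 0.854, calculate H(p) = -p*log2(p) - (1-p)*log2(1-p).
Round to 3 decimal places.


H = -0.854*log2(0.854) - 0.146*log2(0.146) = 0.600.

0.600


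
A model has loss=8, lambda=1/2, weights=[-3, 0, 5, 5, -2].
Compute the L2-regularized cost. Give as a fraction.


L2 sq norm = sum(w^2) = 63. J = 8 + 1/2 * 63 = 79/2.

79/2


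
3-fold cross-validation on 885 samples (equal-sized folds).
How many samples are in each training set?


Each validation fold has 885/3 = 295 samples. Training set = 885 - 295 = 590.

590


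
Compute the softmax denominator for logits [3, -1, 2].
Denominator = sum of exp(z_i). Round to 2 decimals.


Denom = e^3=20.0855 + e^-1=0.3679 + e^2=7.3891. Sum = 27.8425, which rounds to 27.84.

27.84


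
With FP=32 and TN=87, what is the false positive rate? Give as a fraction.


FPR = FP / (FP + TN) = 32 / 119 = 32/119.

32/119


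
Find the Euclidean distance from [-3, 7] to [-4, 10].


d = sqrt(sum of squared differences). (-3--4)^2=1, (7-10)^2=9. Sum = 10.

sqrt(10)


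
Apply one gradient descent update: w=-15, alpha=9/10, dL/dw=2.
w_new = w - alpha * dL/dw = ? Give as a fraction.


w_new = -15 - 9/10 * 2 = -15 - 9/5 = -84/5.

-84/5


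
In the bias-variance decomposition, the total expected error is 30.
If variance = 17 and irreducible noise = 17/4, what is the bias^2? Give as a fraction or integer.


Total error = bias^2 + variance + irreducible noise. So bias^2 = 30 - 17 - 17/4 = 35/4.

35/4


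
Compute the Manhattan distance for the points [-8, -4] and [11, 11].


d = sum of absolute differences: |-8-11|=19 + |-4-11|=15 = 34.

34


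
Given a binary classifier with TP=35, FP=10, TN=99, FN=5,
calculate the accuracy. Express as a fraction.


Accuracy = (TP + TN) / (TP + TN + FP + FN) = (35 + 99) / 149 = 134/149.

134/149


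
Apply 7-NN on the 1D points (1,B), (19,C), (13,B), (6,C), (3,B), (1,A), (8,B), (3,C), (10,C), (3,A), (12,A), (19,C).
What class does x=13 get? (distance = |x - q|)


Distances: |1-13|=12, |19-13|=6, |13-13|=0, |6-13|=7, |3-13|=10, |1-13|=12, |8-13|=5, |3-13|=10, |10-13|=3, |3-13|=10, |12-13|=1, |19-13|=6. 7 nearest: (13,B), (12,A), (10,C), (8,B), (19,C), (19,C), (6,C). Counts: {'B': 2, 'A': 1, 'C': 4}. Majority class: C.

C


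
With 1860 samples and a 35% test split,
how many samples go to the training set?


Test set = 1860 * 35% = 651. Training set = 1860 - 651 = 1209.

1209


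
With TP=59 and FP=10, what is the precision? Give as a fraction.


Precision = TP / (TP + FP) = 59 / 69 = 59/69.

59/69


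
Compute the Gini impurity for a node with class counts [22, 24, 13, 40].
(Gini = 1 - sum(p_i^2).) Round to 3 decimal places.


Total = 99. Proportions: 22/99, 24/99, 13/99, 40/99. sum(p_i^2) = 0.2886. Gini = 1 - 0.2886 = 0.7114, which rounds to 0.711.

0.711


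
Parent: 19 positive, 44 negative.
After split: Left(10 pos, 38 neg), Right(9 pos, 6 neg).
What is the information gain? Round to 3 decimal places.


H(parent) = 0.8832. H(left) = 0.7383, H(right) = 0.9710. Weighted = (48/63)*0.7383 + (15/63)*0.9710 = 0.7937. IG = 0.8832 - 0.7937 = 0.0895, which rounds to 0.090.

0.090


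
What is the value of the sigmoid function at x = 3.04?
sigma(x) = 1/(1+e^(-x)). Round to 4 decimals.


sigma(3.04) = 1/(1+e^(-3.04)) = 1/(1+0.047835) = 1/1.047835 = 0.9543.

0.9543


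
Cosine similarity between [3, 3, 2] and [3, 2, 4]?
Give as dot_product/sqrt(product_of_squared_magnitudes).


dot = 23. |a|^2 = 22, |b|^2 = 29. cos = 23/sqrt(638).

23/sqrt(638)


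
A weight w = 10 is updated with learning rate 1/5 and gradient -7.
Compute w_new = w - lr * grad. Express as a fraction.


w_new = 10 - 1/5 * -7 = 10 - -7/5 = 57/5.

57/5


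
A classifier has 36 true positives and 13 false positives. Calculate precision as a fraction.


Precision = TP / (TP + FP) = 36 / 49 = 36/49.

36/49


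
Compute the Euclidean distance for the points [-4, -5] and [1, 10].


d = sqrt(sum of squared differences). (-4-1)^2=25, (-5-10)^2=225. Sum = 250.

sqrt(250)


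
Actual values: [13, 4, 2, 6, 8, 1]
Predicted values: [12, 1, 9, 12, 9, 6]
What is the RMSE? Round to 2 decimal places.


MSE = 20.1667. RMSE = sqrt(20.1667) = 4.49.

4.49


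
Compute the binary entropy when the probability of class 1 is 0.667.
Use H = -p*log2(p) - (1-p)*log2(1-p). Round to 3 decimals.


H = -0.667*log2(0.667) - 0.333*log2(0.333) = 0.918.

0.918


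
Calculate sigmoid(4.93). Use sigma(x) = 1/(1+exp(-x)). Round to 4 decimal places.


sigma(4.93) = 1/(1+e^(-4.93)) = 1/(1+0.007227) = 1/1.007227 = 0.9928.

0.9928


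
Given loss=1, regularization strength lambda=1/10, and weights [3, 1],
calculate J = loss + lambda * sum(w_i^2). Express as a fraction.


L2 sq norm = sum(w^2) = 10. J = 1 + 1/10 * 10 = 2.

2


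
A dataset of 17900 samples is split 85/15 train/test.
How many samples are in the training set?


Test set = 17900 * 15% = 2685. Training set = 17900 - 2685 = 15215.

15215


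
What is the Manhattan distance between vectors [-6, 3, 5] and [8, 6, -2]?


d = sum of absolute differences: |-6-8|=14 + |3-6|=3 + |5--2|=7 = 24.

24


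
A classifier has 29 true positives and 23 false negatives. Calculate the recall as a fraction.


Recall = TP / (TP + FN) = 29 / 52 = 29/52.

29/52


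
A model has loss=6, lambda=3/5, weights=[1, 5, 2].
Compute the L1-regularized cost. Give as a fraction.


L1 norm = sum(|w|) = 8. J = 6 + 3/5 * 8 = 54/5.

54/5


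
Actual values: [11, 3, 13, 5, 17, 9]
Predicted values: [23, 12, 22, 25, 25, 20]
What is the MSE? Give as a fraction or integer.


MSE = (1/6) * ((11-23)^2=144 + (3-12)^2=81 + (13-22)^2=81 + (5-25)^2=400 + (17-25)^2=64 + (9-20)^2=121). Sum = 891. MSE = 297/2.

297/2


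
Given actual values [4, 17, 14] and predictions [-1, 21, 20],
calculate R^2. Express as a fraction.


Mean(y) = 35/3. SS_res = 77. SS_tot = 278/3. R^2 = 1 - 77/(278/3) = 47/278.

47/278


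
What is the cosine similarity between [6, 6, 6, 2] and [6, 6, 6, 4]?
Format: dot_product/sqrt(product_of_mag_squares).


dot = 116. |a|^2 = 112, |b|^2 = 124. cos = 116/sqrt(13888).

116/sqrt(13888)


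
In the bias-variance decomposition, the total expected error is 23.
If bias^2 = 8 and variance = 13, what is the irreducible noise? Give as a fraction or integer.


Total error = bias^2 + variance + irreducible noise. So irreducible noise = 23 - 8 - 13 = 2.

2


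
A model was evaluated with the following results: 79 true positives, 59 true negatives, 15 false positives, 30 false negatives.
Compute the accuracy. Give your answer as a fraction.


Accuracy = (TP + TN) / (TP + TN + FP + FN) = (79 + 59) / 183 = 46/61.

46/61


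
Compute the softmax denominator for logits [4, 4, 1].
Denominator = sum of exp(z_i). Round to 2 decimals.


Denom = e^4=54.5982 + e^4=54.5982 + e^1=2.7183. Sum = 111.9147, which rounds to 111.91.

111.91


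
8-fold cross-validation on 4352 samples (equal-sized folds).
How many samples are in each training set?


Each validation fold has 4352/8 = 544 samples. Training set = 4352 - 544 = 3808.

3808


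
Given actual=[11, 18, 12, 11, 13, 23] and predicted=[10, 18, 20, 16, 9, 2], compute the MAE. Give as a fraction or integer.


MAE = (1/6) * (|11-10|=1 + |18-18|=0 + |12-20|=8 + |11-16|=5 + |13-9|=4 + |23-2|=21). Sum = 39. MAE = 13/2.

13/2


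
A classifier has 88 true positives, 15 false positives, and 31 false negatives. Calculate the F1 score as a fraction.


Precision = 88/103 = 88/103. Recall = 88/119 = 88/119. F1 = 2*P*R/(P+R) = 88/111.

88/111


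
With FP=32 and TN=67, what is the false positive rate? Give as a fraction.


FPR = FP / (FP + TN) = 32 / 99 = 32/99.

32/99


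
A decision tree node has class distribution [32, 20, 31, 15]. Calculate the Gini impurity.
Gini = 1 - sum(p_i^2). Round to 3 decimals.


Total = 98. Proportions: 32/98, 20/98, 31/98, 15/98. sum(p_i^2) = 0.2718. Gini = 1 - 0.2718 = 0.7282, which rounds to 0.728.

0.728


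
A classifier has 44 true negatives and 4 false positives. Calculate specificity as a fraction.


Specificity = TN / (TN + FP) = 44 / 48 = 11/12.

11/12


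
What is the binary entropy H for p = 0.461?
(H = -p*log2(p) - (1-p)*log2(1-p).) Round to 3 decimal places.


H = -0.461*log2(0.461) - 0.539*log2(0.539) = 0.996.

0.996


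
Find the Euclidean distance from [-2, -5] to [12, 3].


d = sqrt(sum of squared differences). (-2-12)^2=196, (-5-3)^2=64. Sum = 260.

sqrt(260)


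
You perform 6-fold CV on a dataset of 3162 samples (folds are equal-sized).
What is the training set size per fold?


Each validation fold has 3162/6 = 527 samples. Training set = 3162 - 527 = 2635.

2635


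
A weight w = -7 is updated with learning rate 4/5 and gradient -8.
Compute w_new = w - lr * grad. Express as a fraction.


w_new = -7 - 4/5 * -8 = -7 - -32/5 = -3/5.

-3/5


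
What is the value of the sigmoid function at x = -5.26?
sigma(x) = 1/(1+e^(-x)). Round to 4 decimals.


sigma(-5.26) = 1/(1+e^(5.26)) = 1/(1+192.481491) = 1/193.481491 = 0.0052.

0.0052


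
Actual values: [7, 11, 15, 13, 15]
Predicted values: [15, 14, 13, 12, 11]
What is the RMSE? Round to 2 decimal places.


MSE = 18.8000. RMSE = sqrt(18.8000) = 4.34.

4.34


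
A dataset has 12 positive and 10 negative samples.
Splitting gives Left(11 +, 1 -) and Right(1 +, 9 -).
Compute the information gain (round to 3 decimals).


H(parent) = 0.9940. H(left) = 0.4138, H(right) = 0.4690. Weighted = (12/22)*0.4138 + (10/22)*0.4690 = 0.4389. IG = 0.9940 - 0.4389 = 0.5551, which rounds to 0.555.

0.555


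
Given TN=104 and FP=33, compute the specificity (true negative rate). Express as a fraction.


Specificity = TN / (TN + FP) = 104 / 137 = 104/137.

104/137


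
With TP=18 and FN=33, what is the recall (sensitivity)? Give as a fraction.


Recall = TP / (TP + FN) = 18 / 51 = 6/17.

6/17


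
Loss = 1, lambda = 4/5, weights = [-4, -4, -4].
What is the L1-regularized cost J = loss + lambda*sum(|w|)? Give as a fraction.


L1 norm = sum(|w|) = 12. J = 1 + 4/5 * 12 = 53/5.

53/5


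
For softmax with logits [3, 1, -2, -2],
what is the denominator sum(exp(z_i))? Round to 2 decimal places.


Denom = e^3=20.0855 + e^1=2.7183 + e^-2=0.1353 + e^-2=0.1353. Sum = 23.0744, which rounds to 23.07.

23.07


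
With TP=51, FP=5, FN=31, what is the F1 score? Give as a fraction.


Precision = 51/56 = 51/56. Recall = 51/82 = 51/82. F1 = 2*P*R/(P+R) = 17/23.

17/23


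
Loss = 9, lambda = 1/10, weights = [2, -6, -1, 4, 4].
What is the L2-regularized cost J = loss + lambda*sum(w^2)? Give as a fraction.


L2 sq norm = sum(w^2) = 73. J = 9 + 1/10 * 73 = 163/10.

163/10


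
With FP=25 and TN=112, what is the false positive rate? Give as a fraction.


FPR = FP / (FP + TN) = 25 / 137 = 25/137.

25/137


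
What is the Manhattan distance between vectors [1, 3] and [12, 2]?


d = sum of absolute differences: |1-12|=11 + |3-2|=1 = 12.

12


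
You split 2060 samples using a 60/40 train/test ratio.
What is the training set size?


Test set = 2060 * 40% = 824. Training set = 2060 - 824 = 1236.

1236


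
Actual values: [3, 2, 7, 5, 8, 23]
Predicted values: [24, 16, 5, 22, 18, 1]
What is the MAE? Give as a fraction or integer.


MAE = (1/6) * (|3-24|=21 + |2-16|=14 + |7-5|=2 + |5-22|=17 + |8-18|=10 + |23-1|=22). Sum = 86. MAE = 43/3.

43/3


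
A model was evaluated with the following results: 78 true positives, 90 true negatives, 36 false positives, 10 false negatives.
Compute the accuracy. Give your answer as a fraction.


Accuracy = (TP + TN) / (TP + TN + FP + FN) = (78 + 90) / 214 = 84/107.

84/107


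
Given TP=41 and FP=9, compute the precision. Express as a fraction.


Precision = TP / (TP + FP) = 41 / 50 = 41/50.

41/50


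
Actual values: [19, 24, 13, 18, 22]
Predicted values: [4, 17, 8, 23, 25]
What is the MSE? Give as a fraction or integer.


MSE = (1/5) * ((19-4)^2=225 + (24-17)^2=49 + (13-8)^2=25 + (18-23)^2=25 + (22-25)^2=9). Sum = 333. MSE = 333/5.

333/5


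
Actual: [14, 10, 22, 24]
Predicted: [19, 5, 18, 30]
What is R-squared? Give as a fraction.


Mean(y) = 35/2. SS_res = 102. SS_tot = 131. R^2 = 1 - 102/(131) = 29/131.

29/131


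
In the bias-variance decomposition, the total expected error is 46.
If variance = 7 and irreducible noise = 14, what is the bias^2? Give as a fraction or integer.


Total error = bias^2 + variance + irreducible noise. So bias^2 = 46 - 7 - 14 = 25.

25


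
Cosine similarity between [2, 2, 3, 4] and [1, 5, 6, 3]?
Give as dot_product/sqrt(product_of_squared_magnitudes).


dot = 42. |a|^2 = 33, |b|^2 = 71. cos = 42/sqrt(2343).

42/sqrt(2343)


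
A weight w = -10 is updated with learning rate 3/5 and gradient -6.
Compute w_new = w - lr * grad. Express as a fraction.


w_new = -10 - 3/5 * -6 = -10 - -18/5 = -32/5.

-32/5


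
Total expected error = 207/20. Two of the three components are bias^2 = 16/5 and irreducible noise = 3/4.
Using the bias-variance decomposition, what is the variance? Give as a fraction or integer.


Total error = bias^2 + variance + irreducible noise. So variance = 207/20 - 16/5 - 3/4 = 32/5.

32/5


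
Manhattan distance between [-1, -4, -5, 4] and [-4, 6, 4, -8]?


d = sum of absolute differences: |-1--4|=3 + |-4-6|=10 + |-5-4|=9 + |4--8|=12 = 34.

34


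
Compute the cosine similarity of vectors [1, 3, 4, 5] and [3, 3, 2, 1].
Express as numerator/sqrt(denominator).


dot = 25. |a|^2 = 51, |b|^2 = 23. cos = 25/sqrt(1173).

25/sqrt(1173)


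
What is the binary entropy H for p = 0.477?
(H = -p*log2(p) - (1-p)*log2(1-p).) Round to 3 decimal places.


H = -0.477*log2(0.477) - 0.523*log2(0.523) = 0.998.

0.998


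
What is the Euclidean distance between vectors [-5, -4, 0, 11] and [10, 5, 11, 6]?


d = sqrt(sum of squared differences). (-5-10)^2=225, (-4-5)^2=81, (0-11)^2=121, (11-6)^2=25. Sum = 452.

sqrt(452)


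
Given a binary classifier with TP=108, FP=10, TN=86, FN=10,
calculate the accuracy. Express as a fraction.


Accuracy = (TP + TN) / (TP + TN + FP + FN) = (108 + 86) / 214 = 97/107.

97/107


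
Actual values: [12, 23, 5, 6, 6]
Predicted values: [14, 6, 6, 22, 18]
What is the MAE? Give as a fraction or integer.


MAE = (1/5) * (|12-14|=2 + |23-6|=17 + |5-6|=1 + |6-22|=16 + |6-18|=12). Sum = 48. MAE = 48/5.

48/5


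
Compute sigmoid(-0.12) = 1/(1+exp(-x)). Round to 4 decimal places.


sigma(-0.12) = 1/(1+e^(0.12)) = 1/(1+1.127497) = 1/2.127497 = 0.4700.

0.4700


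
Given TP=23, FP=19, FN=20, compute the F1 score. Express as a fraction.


Precision = 23/42 = 23/42. Recall = 23/43 = 23/43. F1 = 2*P*R/(P+R) = 46/85.

46/85


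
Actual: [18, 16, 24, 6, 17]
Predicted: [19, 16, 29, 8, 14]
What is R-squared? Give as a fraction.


Mean(y) = 81/5. SS_res = 39. SS_tot = 844/5. R^2 = 1 - 39/(844/5) = 649/844.

649/844


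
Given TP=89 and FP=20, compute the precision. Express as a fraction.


Precision = TP / (TP + FP) = 89 / 109 = 89/109.

89/109


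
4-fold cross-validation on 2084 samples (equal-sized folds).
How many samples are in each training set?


Each validation fold has 2084/4 = 521 samples. Training set = 2084 - 521 = 1563.

1563


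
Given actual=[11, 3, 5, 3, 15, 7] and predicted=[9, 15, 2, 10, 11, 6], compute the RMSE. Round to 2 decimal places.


MSE = 37.1667. RMSE = sqrt(37.1667) = 6.10.

6.10


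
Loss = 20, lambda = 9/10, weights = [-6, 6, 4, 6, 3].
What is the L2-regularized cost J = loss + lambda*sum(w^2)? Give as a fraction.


L2 sq norm = sum(w^2) = 133. J = 20 + 9/10 * 133 = 1397/10.

1397/10


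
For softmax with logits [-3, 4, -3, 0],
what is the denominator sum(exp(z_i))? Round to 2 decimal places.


Denom = e^-3=0.0498 + e^4=54.5982 + e^-3=0.0498 + e^0=1.0000. Sum = 55.6978, which rounds to 55.70.

55.70


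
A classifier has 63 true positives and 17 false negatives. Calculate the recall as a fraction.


Recall = TP / (TP + FN) = 63 / 80 = 63/80.

63/80


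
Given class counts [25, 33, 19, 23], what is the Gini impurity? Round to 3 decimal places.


Total = 100. Proportions: 25/100, 33/100, 19/100, 23/100. sum(p_i^2) = 0.2604. Gini = 1 - 0.2604 = 0.7396, which rounds to 0.740.

0.740
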